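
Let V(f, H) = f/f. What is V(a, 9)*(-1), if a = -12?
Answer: -1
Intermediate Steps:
V(f, H) = 1
V(a, 9)*(-1) = 1*(-1) = -1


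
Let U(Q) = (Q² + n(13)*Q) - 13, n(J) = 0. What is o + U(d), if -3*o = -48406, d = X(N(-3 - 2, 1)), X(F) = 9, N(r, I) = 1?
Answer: 48610/3 ≈ 16203.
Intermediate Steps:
d = 9
o = 48406/3 (o = -⅓*(-48406) = 48406/3 ≈ 16135.)
U(Q) = -13 + Q² (U(Q) = (Q² + 0*Q) - 13 = (Q² + 0) - 13 = Q² - 13 = -13 + Q²)
o + U(d) = 48406/3 + (-13 + 9²) = 48406/3 + (-13 + 81) = 48406/3 + 68 = 48610/3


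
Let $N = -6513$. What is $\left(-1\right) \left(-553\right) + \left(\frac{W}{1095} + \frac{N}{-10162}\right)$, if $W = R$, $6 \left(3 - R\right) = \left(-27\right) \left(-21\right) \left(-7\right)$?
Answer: $\frac{1027888509}{1854565} \approx 554.25$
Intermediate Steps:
$R = \frac{1329}{2}$ ($R = 3 - \frac{\left(-27\right) \left(-21\right) \left(-7\right)}{6} = 3 - \frac{567 \left(-7\right)}{6} = 3 - - \frac{1323}{2} = 3 + \frac{1323}{2} = \frac{1329}{2} \approx 664.5$)
$W = \frac{1329}{2} \approx 664.5$
$\left(-1\right) \left(-553\right) + \left(\frac{W}{1095} + \frac{N}{-10162}\right) = \left(-1\right) \left(-553\right) + \left(\frac{1329}{2 \cdot 1095} - \frac{6513}{-10162}\right) = 553 + \left(\frac{1329}{2} \cdot \frac{1}{1095} - - \frac{6513}{10162}\right) = 553 + \left(\frac{443}{730} + \frac{6513}{10162}\right) = 553 + \frac{2314064}{1854565} = \frac{1027888509}{1854565}$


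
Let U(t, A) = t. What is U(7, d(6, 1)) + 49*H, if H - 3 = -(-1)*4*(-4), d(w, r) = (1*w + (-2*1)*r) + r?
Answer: -630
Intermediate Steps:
d(w, r) = w - r (d(w, r) = (w - 2*r) + r = w - r)
H = -13 (H = 3 - (-1)*4*(-4) = 3 - 1*(-4)*(-4) = 3 + 4*(-4) = 3 - 16 = -13)
U(7, d(6, 1)) + 49*H = 7 + 49*(-13) = 7 - 637 = -630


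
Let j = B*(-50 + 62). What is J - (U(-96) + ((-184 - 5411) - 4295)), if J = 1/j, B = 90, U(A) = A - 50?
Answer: 10838881/1080 ≈ 10036.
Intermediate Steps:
U(A) = -50 + A
j = 1080 (j = 90*(-50 + 62) = 90*12 = 1080)
J = 1/1080 ≈ 0.00092593
J - (U(-96) + ((-184 - 5411) - 4295)) = 1/1080 - ((-50 - 96) + ((-184 - 5411) - 4295)) = 1/1080 - (-146 + (-5595 - 4295)) = 1/1080 - (-146 - 9890) = 1/1080 - 1*(-10036) = 1/1080 + 10036 = 10838881/1080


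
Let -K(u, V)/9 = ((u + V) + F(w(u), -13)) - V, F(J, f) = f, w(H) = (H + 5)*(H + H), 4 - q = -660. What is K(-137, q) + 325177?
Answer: 326527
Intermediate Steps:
q = 664 (q = 4 - 1*(-660) = 4 + 660 = 664)
w(H) = 2*H*(5 + H) (w(H) = (5 + H)*(2*H) = 2*H*(5 + H))
K(u, V) = 117 - 9*u (K(u, V) = -9*(((u + V) - 13) - V) = -9*(((V + u) - 13) - V) = -9*((-13 + V + u) - V) = -9*(-13 + u) = 117 - 9*u)
K(-137, q) + 325177 = (117 - 9*(-137)) + 325177 = (117 + 1233) + 325177 = 1350 + 325177 = 326527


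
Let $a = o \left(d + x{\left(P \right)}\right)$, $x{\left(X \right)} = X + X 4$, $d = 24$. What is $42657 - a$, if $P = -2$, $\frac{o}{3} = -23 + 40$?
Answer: $41943$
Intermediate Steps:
$o = 51$ ($o = 3 \left(-23 + 40\right) = 3 \cdot 17 = 51$)
$x{\left(X \right)} = 5 X$ ($x{\left(X \right)} = X + 4 X = 5 X$)
$a = 714$ ($a = 51 \left(24 + 5 \left(-2\right)\right) = 51 \left(24 - 10\right) = 51 \cdot 14 = 714$)
$42657 - a = 42657 - 714 = 41943$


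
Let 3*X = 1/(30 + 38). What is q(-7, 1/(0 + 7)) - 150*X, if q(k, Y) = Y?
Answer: -141/238 ≈ -0.59244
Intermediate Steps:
X = 1/204 (X = 1/(3*(30 + 38)) = (⅓)/68 = (⅓)*(1/68) = 1/204 ≈ 0.0049020)
q(-7, 1/(0 + 7)) - 150*X = 1/(0 + 7) - 150*1/204 = 1/7 - 25/34 = ⅐ - 25/34 = -141/238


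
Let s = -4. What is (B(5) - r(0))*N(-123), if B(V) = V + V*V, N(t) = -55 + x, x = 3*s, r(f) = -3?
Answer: -2211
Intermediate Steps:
x = -12 (x = 3*(-4) = -12)
N(t) = -67 (N(t) = -55 - 12 = -67)
B(V) = V + V**2
(B(5) - r(0))*N(-123) = (5*(1 + 5) - 1*(-3))*(-67) = (5*6 + 3)*(-67) = (30 + 3)*(-67) = 33*(-67) = -2211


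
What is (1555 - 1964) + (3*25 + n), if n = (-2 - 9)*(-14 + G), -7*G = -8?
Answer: -1348/7 ≈ -192.57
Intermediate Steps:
G = 8/7 (G = -⅐*(-8) = 8/7 ≈ 1.1429)
n = 990/7 (n = (-2 - 9)*(-14 + 8/7) = -11*(-90/7) = 990/7 ≈ 141.43)
(1555 - 1964) + (3*25 + n) = (1555 - 1964) + (3*25 + 990/7) = -409 + (75 + 990/7) = -409 + 1515/7 = -1348/7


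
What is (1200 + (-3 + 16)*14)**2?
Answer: 1909924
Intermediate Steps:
(1200 + (-3 + 16)*14)**2 = (1200 + 13*14)**2 = (1200 + 182)**2 = 1382**2 = 1909924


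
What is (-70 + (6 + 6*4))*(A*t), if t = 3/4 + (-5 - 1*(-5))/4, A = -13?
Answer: 390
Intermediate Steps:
t = 3/4 (t = 3*(1/4) + (-5 + 5)*(1/4) = 3/4 + 0*(1/4) = 3/4 + 0 = 3/4 ≈ 0.75000)
(-70 + (6 + 6*4))*(A*t) = (-70 + (6 + 6*4))*(-13*3/4) = (-70 + (6 + 24))*(-39/4) = (-70 + 30)*(-39/4) = -40*(-39/4) = 390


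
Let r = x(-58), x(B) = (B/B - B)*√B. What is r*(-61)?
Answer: -3599*I*√58 ≈ -27409.0*I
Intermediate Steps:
x(B) = √B*(1 - B) (x(B) = (1 - B)*√B = √B*(1 - B))
r = 59*I*√58 (r = √(-58)*(1 - 1*(-58)) = (I*√58)*(1 + 58) = (I*√58)*59 = 59*I*√58 ≈ 449.33*I)
r*(-61) = (59*I*√58)*(-61) = -3599*I*√58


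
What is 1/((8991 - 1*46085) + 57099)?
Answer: 1/20005 ≈ 4.9988e-5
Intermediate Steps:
1/((8991 - 1*46085) + 57099) = 1/((8991 - 46085) + 57099) = 1/(-37094 + 57099) = 1/20005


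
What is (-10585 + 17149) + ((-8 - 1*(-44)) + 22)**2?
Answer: 9928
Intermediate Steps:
(-10585 + 17149) + ((-8 - 1*(-44)) + 22)**2 = 6564 + ((-8 + 44) + 22)**2 = 6564 + (36 + 22)**2 = 6564 + 58**2 = 6564 + 3364 = 9928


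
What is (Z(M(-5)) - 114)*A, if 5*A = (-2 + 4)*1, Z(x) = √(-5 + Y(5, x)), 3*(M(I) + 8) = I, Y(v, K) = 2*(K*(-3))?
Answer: -228/5 + 2*√53/5 ≈ -42.688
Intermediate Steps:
Y(v, K) = -6*K (Y(v, K) = 2*(-3*K) = -6*K)
M(I) = -8 + I/3
Z(x) = √(-5 - 6*x)
A = ⅖ (A = ((-2 + 4)*1)/5 = (2*1)/5 = (⅕)*2 = ⅖ ≈ 0.40000)
(Z(M(-5)) - 114)*A = (√(-5 - 6*(-8 + (⅓)*(-5))) - 114)*(⅖) = (√(-5 - 6*(-8 - 5/3)) - 114)*(⅖) = (√(-5 - 6*(-29/3)) - 114)*(⅖) = (√(-5 + 58) - 114)*(⅖) = (√53 - 114)*(⅖) = (-114 + √53)*(⅖) = -228/5 + 2*√53/5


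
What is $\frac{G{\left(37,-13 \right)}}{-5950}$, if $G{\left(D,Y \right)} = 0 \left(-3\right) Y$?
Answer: $0$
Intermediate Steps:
$G{\left(D,Y \right)} = 0$ ($G{\left(D,Y \right)} = 0 Y = 0$)
$\frac{G{\left(37,-13 \right)}}{-5950} = \frac{0}{-5950} = 0 \left(- \frac{1}{5950}\right) = 0$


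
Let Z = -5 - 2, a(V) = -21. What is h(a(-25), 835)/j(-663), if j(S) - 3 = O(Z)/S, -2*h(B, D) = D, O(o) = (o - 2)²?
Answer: -184535/1272 ≈ -145.07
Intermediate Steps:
Z = -7
O(o) = (-2 + o)²
h(B, D) = -D/2
j(S) = 3 + 81/S (j(S) = 3 + (-2 - 7)²/S = 3 + (-9)²/S = 3 + 81/S)
h(a(-25), 835)/j(-663) = (-½*835)/(3 + 81/(-663)) = -835/(2*(3 + 81*(-1/663))) = -835/(2*(3 - 27/221)) = -835/(2*636/221) = -835/2*221/636 = -184535/1272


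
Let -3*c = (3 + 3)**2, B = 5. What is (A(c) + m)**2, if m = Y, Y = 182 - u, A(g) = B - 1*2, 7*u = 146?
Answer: 1320201/49 ≈ 26943.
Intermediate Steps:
u = 146/7 (u = (1/7)*146 = 146/7 ≈ 20.857)
c = -12 (c = -(3 + 3)**2/3 = -1/3*6**2 = -1/3*36 = -12)
A(g) = 3 (A(g) = 5 - 1*2 = 5 - 2 = 3)
Y = 1128/7 (Y = 182 - 1*146/7 = 182 - 146/7 = 1128/7 ≈ 161.14)
m = 1128/7 ≈ 161.14
(A(c) + m)**2 = (3 + 1128/7)**2 = (1149/7)**2 = 1320201/49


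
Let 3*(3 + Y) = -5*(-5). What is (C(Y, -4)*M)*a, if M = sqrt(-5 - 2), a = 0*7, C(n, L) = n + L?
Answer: 0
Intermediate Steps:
Y = 16/3 (Y = -3 + (-5*(-5))/3 = -3 + (1/3)*25 = -3 + 25/3 = 16/3 ≈ 5.3333)
C(n, L) = L + n
a = 0
M = I*sqrt(7) (M = sqrt(-7) = I*sqrt(7) ≈ 2.6458*I)
(C(Y, -4)*M)*a = ((-4 + 16/3)*(I*sqrt(7)))*0 = (4*(I*sqrt(7))/3)*0 = (4*I*sqrt(7)/3)*0 = 0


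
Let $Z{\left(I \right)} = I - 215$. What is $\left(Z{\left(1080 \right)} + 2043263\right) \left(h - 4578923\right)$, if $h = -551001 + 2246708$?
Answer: $-5893662555648$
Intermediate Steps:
$Z{\left(I \right)} = -215 + I$
$h = 1695707$
$\left(Z{\left(1080 \right)} + 2043263\right) \left(h - 4578923\right) = \left(\left(-215 + 1080\right) + 2043263\right) \left(1695707 - 4578923\right) = \left(865 + 2043263\right) \left(1695707 - 4578923\right) = 2044128 \left(1695707 - 4578923\right) = 2044128 \left(-2883216\right) = -5893662555648$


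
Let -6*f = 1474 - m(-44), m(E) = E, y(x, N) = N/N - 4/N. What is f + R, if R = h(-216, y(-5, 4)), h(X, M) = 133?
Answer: -120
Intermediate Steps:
y(x, N) = 1 - 4/N
R = 133
f = -253 (f = -(1474 - 1*(-44))/6 = -(1474 + 44)/6 = -⅙*1518 = -253)
f + R = -253 + 133 = -120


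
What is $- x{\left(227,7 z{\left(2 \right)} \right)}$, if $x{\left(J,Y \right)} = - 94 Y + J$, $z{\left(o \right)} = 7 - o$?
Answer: $3063$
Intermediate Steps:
$x{\left(J,Y \right)} = J - 94 Y$
$- x{\left(227,7 z{\left(2 \right)} \right)} = - (227 - 94 \cdot 7 \left(7 - 2\right)) = - (227 - 94 \cdot 7 \cdot 5) = - (227 - 3290) = \left(-1\right) \left(-3063\right) = 3063$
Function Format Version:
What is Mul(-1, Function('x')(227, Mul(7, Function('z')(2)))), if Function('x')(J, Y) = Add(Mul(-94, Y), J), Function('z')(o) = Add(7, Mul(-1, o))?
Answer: 3063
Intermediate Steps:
Function('x')(J, Y) = Add(J, Mul(-94, Y))
Mul(-1, Function('x')(227, Mul(7, Function('z')(2)))) = Mul(-1, Add(227, Mul(-94, Mul(7, Add(7, Mul(-1, 2)))))) = Mul(-1, Add(227, Mul(-94, Mul(7, Add(7, -2))))) = Mul(-1, Add(227, Mul(-94, Mul(7, 5)))) = Mul(-1, Add(227, Mul(-94, 35))) = Mul(-1, Add(227, -3290)) = Mul(-1, -3063) = 3063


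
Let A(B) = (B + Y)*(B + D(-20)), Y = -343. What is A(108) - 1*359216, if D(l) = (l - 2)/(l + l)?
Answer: -1538901/4 ≈ -3.8473e+5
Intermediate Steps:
D(l) = (-2 + l)/(2*l) (D(l) = (-2 + l)/((2*l)) = (-2 + l)*(1/(2*l)) = (-2 + l)/(2*l))
A(B) = (-343 + B)*(11/20 + B) (A(B) = (B - 343)*(B + (1/2)*(-2 - 20)/(-20)) = (-343 + B)*(B + (1/2)*(-1/20)*(-22)) = (-343 + B)*(B + 11/20) = (-343 + B)*(11/20 + B))
A(108) - 1*359216 = (-3773/20 + 108**2 - 6849/20*108) - 1*359216 = (-3773/20 + 11664 - 184923/5) - 359216 = -102037/4 - 359216 = -1538901/4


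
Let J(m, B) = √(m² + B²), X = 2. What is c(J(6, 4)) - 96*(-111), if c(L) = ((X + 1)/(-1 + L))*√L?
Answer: 10656 + √2*13^(¼)/17 + 2*√2*13^(¾)/17 ≈ 10657.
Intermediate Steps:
J(m, B) = √(B² + m²)
c(L) = 3*√L/(-1 + L) (c(L) = ((2 + 1)/(-1 + L))*√L = (3/(-1 + L))*√L = 3*√L/(-1 + L))
c(J(6, 4)) - 96*(-111) = 3*√(√(4² + 6²))/(-1 + √(4² + 6²)) - 96*(-111) = 3*√(√(16 + 36))/(-1 + √(16 + 36)) + 10656 = 3*√(√52)/(-1 + √52) + 10656 = 3*√(2*√13)/(-1 + 2*√13) + 10656 = 3*(√2*13^(¼))/(-1 + 2*√13) + 10656 = 3*√2*13^(¼)/(-1 + 2*√13) + 10656 = 10656 + 3*√2*13^(¼)/(-1 + 2*√13)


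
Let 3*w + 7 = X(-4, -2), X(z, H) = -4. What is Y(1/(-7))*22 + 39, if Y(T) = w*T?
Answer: 1061/21 ≈ 50.524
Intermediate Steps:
w = -11/3 (w = -7/3 + (⅓)*(-4) = -7/3 - 4/3 = -11/3 ≈ -3.6667)
Y(T) = -11*T/3
Y(1/(-7))*22 + 39 = -11/3/(-7)*22 + 39 = -11/3*(-⅐)*22 + 39 = (11/21)*22 + 39 = 242/21 + 39 = 1061/21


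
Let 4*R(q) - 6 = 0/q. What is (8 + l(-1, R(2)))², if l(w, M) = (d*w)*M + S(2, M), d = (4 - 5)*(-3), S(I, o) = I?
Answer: 121/4 ≈ 30.250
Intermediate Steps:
R(q) = 3/2 (R(q) = 3/2 + (0/q)/4 = 3/2 + (¼)*0 = 3/2 + 0 = 3/2)
d = 3 (d = -1*(-3) = 3)
l(w, M) = 2 + 3*M*w (l(w, M) = (3*w)*M + 2 = 3*M*w + 2 = 2 + 3*M*w)
(8 + l(-1, R(2)))² = (8 + (2 + 3*(3/2)*(-1)))² = (8 + (2 - 9/2))² = (8 - 5/2)² = (11/2)² = 121/4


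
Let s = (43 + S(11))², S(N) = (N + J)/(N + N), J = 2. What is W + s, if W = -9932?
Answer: -3887407/484 ≈ -8031.8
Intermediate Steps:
S(N) = (2 + N)/(2*N) (S(N) = (N + 2)/(N + N) = (2 + N)/((2*N)) = (2 + N)*(1/(2*N)) = (2 + N)/(2*N))
s = 919681/484 (s = (43 + (½)*(2 + 11)/11)² = (43 + (½)*(1/11)*13)² = (43 + 13/22)² = (959/22)² = 919681/484 ≈ 1900.2)
W + s = -9932 + 919681/484 = -3887407/484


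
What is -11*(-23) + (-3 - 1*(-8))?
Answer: 258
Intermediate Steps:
-11*(-23) + (-3 - 1*(-8)) = 253 + (-3 + 8) = 253 + 5 = 258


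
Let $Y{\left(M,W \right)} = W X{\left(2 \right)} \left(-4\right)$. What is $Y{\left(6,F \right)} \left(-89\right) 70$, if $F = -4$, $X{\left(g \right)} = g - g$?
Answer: $0$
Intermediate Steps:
$X{\left(g \right)} = 0$
$Y{\left(M,W \right)} = 0$ ($Y{\left(M,W \right)} = W 0 \left(-4\right) = 0 \left(-4\right) = 0$)
$Y{\left(6,F \right)} \left(-89\right) 70 = 0 \left(-89\right) 70 = 0 \cdot 70 = 0$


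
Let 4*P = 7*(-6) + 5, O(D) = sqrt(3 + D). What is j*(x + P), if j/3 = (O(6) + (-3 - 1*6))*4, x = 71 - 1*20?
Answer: -3006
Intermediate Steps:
P = -37/4 (P = (7*(-6) + 5)/4 = (-42 + 5)/4 = (1/4)*(-37) = -37/4 ≈ -9.2500)
x = 51 (x = 71 - 20 = 51)
j = -72 (j = 3*((sqrt(3 + 6) + (-3 - 1*6))*4) = 3*((sqrt(9) + (-3 - 6))*4) = 3*((3 - 9)*4) = 3*(-6*4) = 3*(-24) = -72)
j*(x + P) = -72*(51 - 37/4) = -72*167/4 = -3006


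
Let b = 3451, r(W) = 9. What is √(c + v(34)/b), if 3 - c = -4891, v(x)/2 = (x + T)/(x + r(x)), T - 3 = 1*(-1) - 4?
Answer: √107768250602558/148393 ≈ 69.957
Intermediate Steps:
T = -2 (T = 3 + (1*(-1) - 4) = 3 + (-1 - 4) = 3 - 5 = -2)
v(x) = 2*(-2 + x)/(9 + x) (v(x) = 2*((x - 2)/(x + 9)) = 2*((-2 + x)/(9 + x)) = 2*(-2 + x)/(9 + x))
c = 4894 (c = 3 - 1*(-4891) = 3 + 4891 = 4894)
√(c + v(34)/b) = √(4894 + (2*(-2 + 34)/(9 + 34))/3451) = √(4894 + (2*32/43)*(1/3451)) = √(4894 + (2*(1/43)*32)*(1/3451)) = √(4894 + (64/43)*(1/3451)) = √(4894 + 64/148393) = √(726235406/148393) = √107768250602558/148393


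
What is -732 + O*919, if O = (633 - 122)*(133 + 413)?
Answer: 256405782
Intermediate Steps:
O = 279006 (O = 511*546 = 279006)
-732 + O*919 = -732 + 279006*919 = -732 + 256406514 = 256405782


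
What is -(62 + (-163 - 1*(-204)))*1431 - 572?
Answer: -147965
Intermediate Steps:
-(62 + (-163 - 1*(-204)))*1431 - 572 = -(62 + (-163 + 204))*1431 - 572 = -(62 + 41)*1431 - 572 = -1*103*1431 - 572 = -103*1431 - 572 = -147393 - 572 = -147965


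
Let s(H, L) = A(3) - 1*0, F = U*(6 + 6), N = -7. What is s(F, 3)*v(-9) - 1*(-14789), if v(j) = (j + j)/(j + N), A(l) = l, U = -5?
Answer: 118339/8 ≈ 14792.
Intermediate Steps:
v(j) = 2*j/(-7 + j) (v(j) = (j + j)/(j - 7) = (2*j)/(-7 + j) = 2*j/(-7 + j))
F = -60 (F = -5*(6 + 6) = -5*12 = -60)
s(H, L) = 3 (s(H, L) = 3 - 1*0 = 3 + 0 = 3)
s(F, 3)*v(-9) - 1*(-14789) = 3*(2*(-9)/(-7 - 9)) - 1*(-14789) = 3*(2*(-9)/(-16)) + 14789 = 3*(2*(-9)*(-1/16)) + 14789 = 3*(9/8) + 14789 = 27/8 + 14789 = 118339/8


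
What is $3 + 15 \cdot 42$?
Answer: $633$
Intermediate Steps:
$3 + 15 \cdot 42 = 3 + 630 = 633$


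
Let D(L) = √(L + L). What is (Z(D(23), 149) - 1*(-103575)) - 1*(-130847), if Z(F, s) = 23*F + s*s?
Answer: 256623 + 23*√46 ≈ 2.5678e+5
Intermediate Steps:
D(L) = √2*√L (D(L) = √(2*L) = √2*√L)
Z(F, s) = s² + 23*F (Z(F, s) = 23*F + s² = s² + 23*F)
(Z(D(23), 149) - 1*(-103575)) - 1*(-130847) = ((149² + 23*(√2*√23)) - 1*(-103575)) - 1*(-130847) = ((22201 + 23*√46) + 103575) + 130847 = (125776 + 23*√46) + 130847 = 256623 + 23*√46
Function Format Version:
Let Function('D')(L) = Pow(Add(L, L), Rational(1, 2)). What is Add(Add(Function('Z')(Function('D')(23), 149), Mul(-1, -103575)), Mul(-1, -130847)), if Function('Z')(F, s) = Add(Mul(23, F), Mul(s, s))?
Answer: Add(256623, Mul(23, Pow(46, Rational(1, 2)))) ≈ 2.5678e+5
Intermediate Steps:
Function('D')(L) = Mul(Pow(2, Rational(1, 2)), Pow(L, Rational(1, 2))) (Function('D')(L) = Pow(Mul(2, L), Rational(1, 2)) = Mul(Pow(2, Rational(1, 2)), Pow(L, Rational(1, 2))))
Function('Z')(F, s) = Add(Pow(s, 2), Mul(23, F)) (Function('Z')(F, s) = Add(Mul(23, F), Pow(s, 2)) = Add(Pow(s, 2), Mul(23, F)))
Add(Add(Function('Z')(Function('D')(23), 149), Mul(-1, -103575)), Mul(-1, -130847)) = Add(Add(Add(Pow(149, 2), Mul(23, Mul(Pow(2, Rational(1, 2)), Pow(23, Rational(1, 2))))), Mul(-1, -103575)), Mul(-1, -130847)) = Add(Add(Add(22201, Mul(23, Pow(46, Rational(1, 2)))), 103575), 130847) = Add(Add(125776, Mul(23, Pow(46, Rational(1, 2)))), 130847) = Add(256623, Mul(23, Pow(46, Rational(1, 2))))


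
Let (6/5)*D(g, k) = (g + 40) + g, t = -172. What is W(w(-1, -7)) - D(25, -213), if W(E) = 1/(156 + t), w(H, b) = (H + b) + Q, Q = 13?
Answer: -1201/16 ≈ -75.063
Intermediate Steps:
w(H, b) = 13 + H + b (w(H, b) = (H + b) + 13 = 13 + H + b)
D(g, k) = 100/3 + 5*g/3 (D(g, k) = 5*((g + 40) + g)/6 = 5*((40 + g) + g)/6 = 5*(40 + 2*g)/6 = 100/3 + 5*g/3)
W(E) = -1/16 (W(E) = 1/(156 - 172) = 1/(-16) = -1/16)
W(w(-1, -7)) - D(25, -213) = -1/16 - (100/3 + (5/3)*25) = -1/16 - (100/3 + 125/3) = -1/16 - 1*75 = -1/16 - 75 = -1201/16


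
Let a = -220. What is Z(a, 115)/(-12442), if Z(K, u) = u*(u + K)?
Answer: 12075/12442 ≈ 0.97050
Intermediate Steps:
Z(K, u) = u*(K + u)
Z(a, 115)/(-12442) = (115*(-220 + 115))/(-12442) = (115*(-105))*(-1/12442) = -12075*(-1/12442) = 12075/12442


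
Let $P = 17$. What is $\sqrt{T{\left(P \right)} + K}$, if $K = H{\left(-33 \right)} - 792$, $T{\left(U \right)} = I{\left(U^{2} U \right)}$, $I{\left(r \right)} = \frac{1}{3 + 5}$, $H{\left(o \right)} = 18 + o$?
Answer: $\frac{i \sqrt{12910}}{4} \approx 28.406 i$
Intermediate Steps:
$I{\left(r \right)} = \frac{1}{8}$
$T{\left(U \right)} = \frac{1}{8}$
$K = -807$ ($K = \left(18 - 33\right) - 792 = -15 - 792 = -807$)
$\sqrt{T{\left(P \right)} + K} = \sqrt{\frac{1}{8} - 807} = \sqrt{- \frac{6455}{8}} = \frac{i \sqrt{12910}}{4}$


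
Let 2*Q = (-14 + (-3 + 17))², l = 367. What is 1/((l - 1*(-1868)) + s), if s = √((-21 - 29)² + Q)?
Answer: 1/2285 ≈ 0.00043764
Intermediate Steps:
Q = 0 (Q = (-14 + (-3 + 17))²/2 = (-14 + 14)²/2 = (½)*0² = (½)*0 = 0)
s = 50 (s = √((-21 - 29)² + 0) = √((-50)² + 0) = √(2500 + 0) = √2500 = 50)
1/((l - 1*(-1868)) + s) = 1/((367 - 1*(-1868)) + 50) = 1/((367 + 1868) + 50) = 1/(2235 + 50) = 1/2285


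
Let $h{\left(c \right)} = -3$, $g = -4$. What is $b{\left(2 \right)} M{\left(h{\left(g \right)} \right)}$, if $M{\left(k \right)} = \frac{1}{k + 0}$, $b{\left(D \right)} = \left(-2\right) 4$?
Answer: $\frac{8}{3} \approx 2.6667$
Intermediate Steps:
$b{\left(D \right)} = -8$
$M{\left(k \right)} = \frac{1}{k}$
$b{\left(2 \right)} M{\left(h{\left(g \right)} \right)} = - \frac{8}{-3} = \left(-8\right) \left(- \frac{1}{3}\right) = \frac{8}{3}$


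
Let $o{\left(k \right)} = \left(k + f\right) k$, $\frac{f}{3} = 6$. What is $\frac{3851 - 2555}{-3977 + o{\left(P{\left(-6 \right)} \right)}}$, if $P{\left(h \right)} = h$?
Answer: $- \frac{1296}{4049} \approx -0.32008$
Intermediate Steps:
$f = 18$ ($f = 3 \cdot 6 = 18$)
$o{\left(k \right)} = k \left(18 + k\right)$ ($o{\left(k \right)} = \left(k + 18\right) k = \left(18 + k\right) k = k \left(18 + k\right)$)
$\frac{3851 - 2555}{-3977 + o{\left(P{\left(-6 \right)} \right)}} = \frac{3851 - 2555}{-3977 - 6 \left(18 - 6\right)} = \frac{1296}{-3977 - 72} = \frac{1296}{-4049} = 1296 \left(- \frac{1}{4049}\right) = - \frac{1296}{4049}$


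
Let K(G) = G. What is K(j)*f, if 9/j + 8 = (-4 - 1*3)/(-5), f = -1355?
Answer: 20325/11 ≈ 1847.7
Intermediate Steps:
j = -15/11 (j = 9/(-8 + (-4 - 1*3)/(-5)) = 9/(-8 + (-4 - 3)*(-⅕)) = 9/(-8 - 7*(-⅕)) = 9/(-8 + 7/5) = 9/(-33/5) = 9*(-5/33) = -15/11 ≈ -1.3636)
K(j)*f = -15/11*(-1355) = 20325/11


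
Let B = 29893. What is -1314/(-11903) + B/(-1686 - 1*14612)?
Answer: -334400807/193995094 ≈ -1.7238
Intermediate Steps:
-1314/(-11903) + B/(-1686 - 1*14612) = -1314/(-11903) + 29893/(-1686 - 1*14612) = -1314*(-1/11903) + 29893/(-1686 - 14612) = 1314/11903 + 29893/(-16298) = 1314/11903 + 29893*(-1/16298) = 1314/11903 - 29893/16298 = -334400807/193995094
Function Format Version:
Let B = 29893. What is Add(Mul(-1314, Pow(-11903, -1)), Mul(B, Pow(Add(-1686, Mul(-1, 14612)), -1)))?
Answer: Rational(-334400807, 193995094) ≈ -1.7238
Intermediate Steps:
Add(Mul(-1314, Pow(-11903, -1)), Mul(B, Pow(Add(-1686, Mul(-1, 14612)), -1))) = Add(Mul(-1314, Pow(-11903, -1)), Mul(29893, Pow(Add(-1686, Mul(-1, 14612)), -1))) = Add(Mul(-1314, Rational(-1, 11903)), Mul(29893, Pow(Add(-1686, -14612), -1))) = Add(Rational(1314, 11903), Mul(29893, Pow(-16298, -1))) = Add(Rational(1314, 11903), Mul(29893, Rational(-1, 16298))) = Add(Rational(1314, 11903), Rational(-29893, 16298)) = Rational(-334400807, 193995094)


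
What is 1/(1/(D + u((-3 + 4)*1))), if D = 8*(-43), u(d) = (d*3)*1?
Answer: -341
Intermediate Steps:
u(d) = 3*d (u(d) = (3*d)*1 = 3*d)
D = -344
1/(1/(D + u((-3 + 4)*1))) = 1/(1/(-344 + 3*((-3 + 4)*1))) = 1/(1/(-344 + 3*(1*1))) = 1/(1/(-344 + 3*1)) = 1/(1/(-344 + 3)) = 1/(1/(-341)) = 1/(-1/341) = -341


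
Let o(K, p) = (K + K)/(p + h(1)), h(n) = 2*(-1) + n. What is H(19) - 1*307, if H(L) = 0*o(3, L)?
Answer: -307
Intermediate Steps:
h(n) = -2 + n
o(K, p) = 2*K/(-1 + p) (o(K, p) = (K + K)/(p + (-2 + 1)) = (2*K)/(p - 1) = (2*K)/(-1 + p) = 2*K/(-1 + p))
H(L) = 0 (H(L) = 0*(2*3/(-1 + L)) = 0*(6/(-1 + L)) = 0)
H(19) - 1*307 = 0 - 1*307 = 0 - 307 = -307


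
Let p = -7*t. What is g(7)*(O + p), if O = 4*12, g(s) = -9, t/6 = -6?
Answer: -2700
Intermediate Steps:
t = -36 (t = 6*(-6) = -36)
O = 48
p = 252 (p = -7*(-36) = 252)
g(7)*(O + p) = -9*(48 + 252) = -9*300 = -2700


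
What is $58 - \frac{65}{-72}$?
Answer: $\frac{4241}{72} \approx 58.903$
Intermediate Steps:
$58 - \frac{65}{-72} = 58 - - \frac{65}{72} = 58 + \frac{65}{72} = \frac{4241}{72}$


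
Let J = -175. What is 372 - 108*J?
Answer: 19272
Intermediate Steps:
372 - 108*J = 372 - 108*(-175) = 372 + 18900 = 19272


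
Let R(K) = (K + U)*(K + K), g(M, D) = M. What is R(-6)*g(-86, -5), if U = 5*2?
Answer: 4128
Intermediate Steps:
U = 10
R(K) = 2*K*(10 + K) (R(K) = (K + 10)*(K + K) = (10 + K)*(2*K) = 2*K*(10 + K))
R(-6)*g(-86, -5) = (2*(-6)*(10 - 6))*(-86) = (2*(-6)*4)*(-86) = -48*(-86) = 4128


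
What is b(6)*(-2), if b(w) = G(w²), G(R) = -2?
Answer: 4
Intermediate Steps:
b(w) = -2
b(6)*(-2) = -2*(-2) = 4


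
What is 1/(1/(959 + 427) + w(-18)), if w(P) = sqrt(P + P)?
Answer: 1386/69155857 - 11525976*I/69155857 ≈ 2.0042e-5 - 0.16667*I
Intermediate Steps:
w(P) = sqrt(2)*sqrt(P) (w(P) = sqrt(2*P) = sqrt(2)*sqrt(P))
1/(1/(959 + 427) + w(-18)) = 1/(1/(959 + 427) + sqrt(2)*sqrt(-18)) = 1/(1/1386 + sqrt(2)*(3*I*sqrt(2))) = 1/(1/1386 + 6*I) = 1920996*(1/1386 - 6*I)/69155857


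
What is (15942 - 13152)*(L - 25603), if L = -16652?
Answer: -117891450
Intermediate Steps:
(15942 - 13152)*(L - 25603) = (15942 - 13152)*(-16652 - 25603) = 2790*(-42255) = -117891450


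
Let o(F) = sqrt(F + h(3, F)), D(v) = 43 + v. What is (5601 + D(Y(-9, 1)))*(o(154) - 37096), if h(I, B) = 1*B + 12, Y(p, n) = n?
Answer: -209406920 + 45160*sqrt(5) ≈ -2.0931e+8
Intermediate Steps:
h(I, B) = 12 + B (h(I, B) = B + 12 = 12 + B)
o(F) = sqrt(12 + 2*F) (o(F) = sqrt(F + (12 + F)) = sqrt(12 + 2*F))
(5601 + D(Y(-9, 1)))*(o(154) - 37096) = (5601 + (43 + 1))*(sqrt(12 + 2*154) - 37096) = (5601 + 44)*(sqrt(12 + 308) - 37096) = 5645*(sqrt(320) - 37096) = 5645*(8*sqrt(5) - 37096) = 5645*(-37096 + 8*sqrt(5)) = -209406920 + 45160*sqrt(5)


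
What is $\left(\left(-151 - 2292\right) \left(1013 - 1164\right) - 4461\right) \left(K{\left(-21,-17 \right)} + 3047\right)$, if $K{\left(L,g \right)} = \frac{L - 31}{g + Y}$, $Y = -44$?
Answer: $\frac{67754833008}{61} \approx 1.1107 \cdot 10^{9}$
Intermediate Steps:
$K{\left(L,g \right)} = \frac{-31 + L}{-44 + g}$ ($K{\left(L,g \right)} = \frac{L - 31}{g - 44} = \frac{-31 + L}{-44 + g}$)
$\left(\left(-151 - 2292\right) \left(1013 - 1164\right) - 4461\right) \left(K{\left(-21,-17 \right)} + 3047\right) = \left(\left(-151 - 2292\right) \left(1013 - 1164\right) - 4461\right) \left(\frac{-31 - 21}{-44 - 17} + 3047\right) = \left(\left(-2443\right) \left(-151\right) - 4461\right) \left(\frac{1}{-61} \left(-52\right) + 3047\right) = \left(368893 - 4461\right) \left(\left(- \frac{1}{61}\right) \left(-52\right) + 3047\right) = 364432 \left(\frac{52}{61} + 3047\right) = 364432 \cdot \frac{185919}{61} = \frac{67754833008}{61}$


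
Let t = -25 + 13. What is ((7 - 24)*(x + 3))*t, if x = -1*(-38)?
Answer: 8364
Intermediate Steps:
t = -12
x = 38
((7 - 24)*(x + 3))*t = ((7 - 24)*(38 + 3))*(-12) = -17*41*(-12) = -697*(-12) = 8364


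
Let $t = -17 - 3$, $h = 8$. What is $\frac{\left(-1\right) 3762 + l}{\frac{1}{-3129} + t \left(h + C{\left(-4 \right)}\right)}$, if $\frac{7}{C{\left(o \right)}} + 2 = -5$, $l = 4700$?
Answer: $- \frac{2935002}{438061} \approx -6.7$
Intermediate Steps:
$t = -20$
$C{\left(o \right)} = -1$ ($C{\left(o \right)} = \frac{7}{-2 - 5} = \frac{7}{-7} = 7 \left(- \frac{1}{7}\right) = -1$)
$\frac{\left(-1\right) 3762 + l}{\frac{1}{-3129} + t \left(h + C{\left(-4 \right)}\right)} = \frac{\left(-1\right) 3762 + 4700}{\frac{1}{-3129} - 20 \left(8 - 1\right)} = \frac{-3762 + 4700}{- \frac{1}{3129} - 140} = \frac{938}{- \frac{1}{3129} - 140} = \frac{938}{- \frac{438061}{3129}} = 938 \left(- \frac{3129}{438061}\right) = - \frac{2935002}{438061}$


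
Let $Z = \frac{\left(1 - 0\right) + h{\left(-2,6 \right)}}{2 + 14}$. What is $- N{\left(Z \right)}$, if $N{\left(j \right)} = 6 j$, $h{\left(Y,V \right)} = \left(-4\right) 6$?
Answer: $\frac{69}{8} \approx 8.625$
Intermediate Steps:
$h{\left(Y,V \right)} = -24$
$Z = - \frac{23}{16}$ ($Z = \frac{\left(1 - 0\right) - 24}{2 + 14} = \frac{\left(1 + 0\right) - 24}{16} = \left(1 - 24\right) \frac{1}{16} = \left(-23\right) \frac{1}{16} = - \frac{23}{16} \approx -1.4375$)
$- N{\left(Z \right)} = - \frac{6 \left(-23\right)}{16} = \left(-1\right) \left(- \frac{69}{8}\right) = \frac{69}{8}$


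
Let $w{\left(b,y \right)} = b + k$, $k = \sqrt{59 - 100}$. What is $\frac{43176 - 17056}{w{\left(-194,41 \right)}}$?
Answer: $- \frac{5067280}{37677} - \frac{26120 i \sqrt{41}}{37677} \approx -134.49 - 4.439 i$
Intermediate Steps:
$k = i \sqrt{41}$ ($k = \sqrt{-41} = i \sqrt{41} \approx 6.4031 i$)
$w{\left(b,y \right)} = b + i \sqrt{41}$
$\frac{43176 - 17056}{w{\left(-194,41 \right)}} = \frac{43176 - 17056}{-194 + i \sqrt{41}} = \frac{26120}{-194 + i \sqrt{41}}$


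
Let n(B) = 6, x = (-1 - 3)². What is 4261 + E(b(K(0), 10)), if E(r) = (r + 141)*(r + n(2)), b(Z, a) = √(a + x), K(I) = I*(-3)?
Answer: 5133 + 147*√26 ≈ 5882.6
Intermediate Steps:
x = 16 (x = (-4)² = 16)
K(I) = -3*I
b(Z, a) = √(16 + a) (b(Z, a) = √(a + 16) = √(16 + a))
E(r) = (6 + r)*(141 + r) (E(r) = (r + 141)*(r + 6) = (141 + r)*(6 + r) = (6 + r)*(141 + r))
4261 + E(b(K(0), 10)) = 4261 + (846 + (√(16 + 10))² + 147*√(16 + 10)) = 4261 + (846 + (√26)² + 147*√26) = 4261 + (846 + 26 + 147*√26) = 4261 + (872 + 147*√26) = 5133 + 147*√26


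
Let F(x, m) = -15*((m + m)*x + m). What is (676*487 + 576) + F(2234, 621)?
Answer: -41298947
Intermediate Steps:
F(x, m) = -15*m - 30*m*x (F(x, m) = -15*((2*m)*x + m) = -15*(2*m*x + m) = -15*(m + 2*m*x) = -15*m - 30*m*x)
(676*487 + 576) + F(2234, 621) = (676*487 + 576) - 15*621*(1 + 2*2234) = (329212 + 576) - 15*621*(1 + 4468) = 329788 - 15*621*4469 = 329788 - 41628735 = -41298947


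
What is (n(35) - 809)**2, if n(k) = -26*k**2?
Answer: 1066610281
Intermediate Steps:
(n(35) - 809)**2 = (-26*35**2 - 809)**2 = (-26*1225 - 809)**2 = (-31850 - 809)**2 = (-32659)**2 = 1066610281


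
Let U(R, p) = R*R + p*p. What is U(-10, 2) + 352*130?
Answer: 45864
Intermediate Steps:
U(R, p) = R² + p²
U(-10, 2) + 352*130 = ((-10)² + 2²) + 352*130 = (100 + 4) + 45760 = 104 + 45760 = 45864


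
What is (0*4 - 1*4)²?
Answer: 16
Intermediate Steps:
(0*4 - 1*4)² = (0 - 4)² = (-4)² = 16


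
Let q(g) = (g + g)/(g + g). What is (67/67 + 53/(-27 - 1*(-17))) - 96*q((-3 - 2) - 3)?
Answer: -1003/10 ≈ -100.30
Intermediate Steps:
q(g) = 1 (q(g) = (2*g)/((2*g)) = (2*g)*(1/(2*g)) = 1)
(67/67 + 53/(-27 - 1*(-17))) - 96*q((-3 - 2) - 3) = (67/67 + 53/(-27 - 1*(-17))) - 96*1 = (67*(1/67) + 53/(-27 + 17)) - 96 = (1 + 53/(-10)) - 96 = (1 + 53*(-⅒)) - 96 = (1 - 53/10) - 96 = -43/10 - 96 = -1003/10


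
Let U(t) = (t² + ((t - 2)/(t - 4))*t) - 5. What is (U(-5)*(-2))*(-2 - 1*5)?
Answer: 2030/9 ≈ 225.56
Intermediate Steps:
U(t) = -5 + t² + t*(-2 + t)/(-4 + t) (U(t) = (t² + ((-2 + t)/(-4 + t))*t) - 5 = (t² + t*(-2 + t)/(-4 + t)) - 5 = -5 + t² + t*(-2 + t)/(-4 + t))
(U(-5)*(-2))*(-2 - 1*5) = (((20 + (-5)³ - 7*(-5) - 3*(-5)²)/(-4 - 5))*(-2))*(-2 - 1*5) = (((20 - 125 + 35 - 3*25)/(-9))*(-2))*(-2 - 5) = (-(20 - 125 + 35 - 75)/9*(-2))*(-7) = (-⅑*(-145)*(-2))*(-7) = ((145/9)*(-2))*(-7) = -290/9*(-7) = 2030/9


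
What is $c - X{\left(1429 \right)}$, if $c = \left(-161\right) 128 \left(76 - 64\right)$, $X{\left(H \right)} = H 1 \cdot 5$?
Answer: $-254441$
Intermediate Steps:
$X{\left(H \right)} = 5 H$ ($X{\left(H \right)} = H 5 = 5 H$)
$c = -247296$ ($c = - 20608 \left(76 - 64\right) = \left(-20608\right) 12 = -247296$)
$c - X{\left(1429 \right)} = -247296 - 5 \cdot 1429 = -247296 - 7145 = -254441$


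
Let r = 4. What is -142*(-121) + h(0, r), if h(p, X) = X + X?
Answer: 17190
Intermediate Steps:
h(p, X) = 2*X
-142*(-121) + h(0, r) = -142*(-121) + 2*4 = 17182 + 8 = 17190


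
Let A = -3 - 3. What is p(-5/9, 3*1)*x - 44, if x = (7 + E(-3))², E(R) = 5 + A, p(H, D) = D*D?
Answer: 280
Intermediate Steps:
A = -6
p(H, D) = D²
E(R) = -1 (E(R) = 5 - 6 = -1)
x = 36 (x = (7 - 1)² = 6² = 36)
p(-5/9, 3*1)*x - 44 = (3*1)²*36 - 44 = 3²*36 - 44 = 9*36 - 44 = 324 - 44 = 280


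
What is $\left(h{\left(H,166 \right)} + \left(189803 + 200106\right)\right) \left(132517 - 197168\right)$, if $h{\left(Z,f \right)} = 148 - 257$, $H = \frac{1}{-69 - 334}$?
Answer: $-25200959800$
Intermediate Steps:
$H = - \frac{1}{403}$ ($H = \frac{1}{-403} = - \frac{1}{403} \approx -0.0024814$)
$h{\left(Z,f \right)} = -109$ ($h{\left(Z,f \right)} = 148 - 257 = -109$)
$\left(h{\left(H,166 \right)} + \left(189803 + 200106\right)\right) \left(132517 - 197168\right) = \left(-109 + \left(189803 + 200106\right)\right) \left(132517 - 197168\right) = \left(-109 + 389909\right) \left(-64651\right) = 389800 \left(-64651\right) = -25200959800$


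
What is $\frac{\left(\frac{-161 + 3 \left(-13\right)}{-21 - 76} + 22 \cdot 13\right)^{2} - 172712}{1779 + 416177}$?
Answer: $- \frac{19188451}{89376091} \approx -0.21469$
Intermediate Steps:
$\frac{\left(\frac{-161 + 3 \left(-13\right)}{-21 - 76} + 22 \cdot 13\right)^{2} - 172712}{1779 + 416177} = \frac{\left(\frac{-161 - 39}{-97} + 286\right)^{2} - 172712}{417956} = \left(\left(\left(-200\right) \left(- \frac{1}{97}\right) + 286\right)^{2} - 172712\right) \frac{1}{417956} = \left(\left(\frac{200}{97} + 286\right)^{2} - 172712\right) \frac{1}{417956} = \left(\left(\frac{27942}{97}\right)^{2} - 172712\right) \frac{1}{417956} = \left(\frac{780755364}{9409} - 172712\right) \frac{1}{417956} = \left(- \frac{844291844}{9409}\right) \frac{1}{417956} = - \frac{19188451}{89376091}$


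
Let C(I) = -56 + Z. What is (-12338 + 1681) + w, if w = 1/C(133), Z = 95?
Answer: -415622/39 ≈ -10657.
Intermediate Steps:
C(I) = 39 (C(I) = -56 + 95 = 39)
w = 1/39 ≈ 0.025641
(-12338 + 1681) + w = (-12338 + 1681) + 1/39 = -10657 + 1/39 = -415622/39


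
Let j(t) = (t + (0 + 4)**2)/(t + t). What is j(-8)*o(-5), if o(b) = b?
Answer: 5/2 ≈ 2.5000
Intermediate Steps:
j(t) = (16 + t)/(2*t) (j(t) = (t + 4**2)/((2*t)) = (t + 16)*(1/(2*t)) = (16 + t)*(1/(2*t)) = (16 + t)/(2*t))
j(-8)*o(-5) = ((1/2)*(16 - 8)/(-8))*(-5) = ((1/2)*(-1/8)*8)*(-5) = -1/2*(-5) = 5/2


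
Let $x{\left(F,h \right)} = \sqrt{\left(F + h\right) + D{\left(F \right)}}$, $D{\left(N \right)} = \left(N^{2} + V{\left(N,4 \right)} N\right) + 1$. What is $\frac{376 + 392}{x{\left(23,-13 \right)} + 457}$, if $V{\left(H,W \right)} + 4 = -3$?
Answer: $\frac{58496}{34745} - \frac{128 \sqrt{379}}{34745} \approx 1.6119$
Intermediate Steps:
$V{\left(H,W \right)} = -7$ ($V{\left(H,W \right)} = -4 - 3 = -7$)
$D{\left(N \right)} = 1 + N^{2} - 7 N$ ($D{\left(N \right)} = \left(N^{2} - 7 N\right) + 1 = 1 + N^{2} - 7 N$)
$x{\left(F,h \right)} = \sqrt{1 + h + F^{2} - 6 F}$ ($x{\left(F,h \right)} = \sqrt{\left(F + h\right) + \left(1 + F^{2} - 7 F\right)} = \sqrt{1 + h + F^{2} - 6 F}$)
$\frac{376 + 392}{x{\left(23,-13 \right)} + 457} = \frac{376 + 392}{\sqrt{1 - 13 + 23^{2} - 138} + 457} = \frac{768}{\sqrt{1 - 13 + 529 - 138} + 457} = \frac{768}{\sqrt{379} + 457} = \frac{768}{457 + \sqrt{379}}$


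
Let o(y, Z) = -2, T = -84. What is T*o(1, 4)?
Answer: 168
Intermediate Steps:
T*o(1, 4) = -84*(-2) = 168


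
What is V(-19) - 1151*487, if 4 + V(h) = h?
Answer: -560560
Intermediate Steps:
V(h) = -4 + h
V(-19) - 1151*487 = (-4 - 19) - 1151*487 = -23 - 560537 = -560560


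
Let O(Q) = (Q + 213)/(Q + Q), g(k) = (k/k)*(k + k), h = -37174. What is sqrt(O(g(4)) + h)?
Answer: I*sqrt(594563)/4 ≈ 192.77*I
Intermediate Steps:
g(k) = 2*k (g(k) = 1*(2*k) = 2*k)
O(Q) = (213 + Q)/(2*Q) (O(Q) = (213 + Q)/((2*Q)) = (213 + Q)*(1/(2*Q)) = (213 + Q)/(2*Q))
sqrt(O(g(4)) + h) = sqrt((213 + 2*4)/(2*((2*4))) - 37174) = sqrt((1/2)*(213 + 8)/8 - 37174) = sqrt((1/2)*(1/8)*221 - 37174) = sqrt(221/16 - 37174) = sqrt(-594563/16) = I*sqrt(594563)/4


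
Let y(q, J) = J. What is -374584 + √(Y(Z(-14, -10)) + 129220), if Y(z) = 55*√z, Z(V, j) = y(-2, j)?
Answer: -374584 + √(129220 + 55*I*√10) ≈ -3.7422e+5 + 0.24192*I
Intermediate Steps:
Z(V, j) = j
-374584 + √(Y(Z(-14, -10)) + 129220) = -374584 + √(55*√(-10) + 129220) = -374584 + √(55*(I*√10) + 129220) = -374584 + √(55*I*√10 + 129220) = -374584 + √(129220 + 55*I*√10)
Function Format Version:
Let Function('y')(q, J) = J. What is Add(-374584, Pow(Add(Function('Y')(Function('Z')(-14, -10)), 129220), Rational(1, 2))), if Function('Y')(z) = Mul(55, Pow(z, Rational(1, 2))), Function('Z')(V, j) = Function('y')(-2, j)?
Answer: Add(-374584, Pow(Add(129220, Mul(55, I, Pow(10, Rational(1, 2)))), Rational(1, 2))) ≈ Add(-3.7422e+5, Mul(0.24192, I))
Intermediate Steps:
Function('Z')(V, j) = j
Add(-374584, Pow(Add(Function('Y')(Function('Z')(-14, -10)), 129220), Rational(1, 2))) = Add(-374584, Pow(Add(Mul(55, Pow(-10, Rational(1, 2))), 129220), Rational(1, 2))) = Add(-374584, Pow(Add(Mul(55, Mul(I, Pow(10, Rational(1, 2)))), 129220), Rational(1, 2))) = Add(-374584, Pow(Add(Mul(55, I, Pow(10, Rational(1, 2))), 129220), Rational(1, 2))) = Add(-374584, Pow(Add(129220, Mul(55, I, Pow(10, Rational(1, 2)))), Rational(1, 2)))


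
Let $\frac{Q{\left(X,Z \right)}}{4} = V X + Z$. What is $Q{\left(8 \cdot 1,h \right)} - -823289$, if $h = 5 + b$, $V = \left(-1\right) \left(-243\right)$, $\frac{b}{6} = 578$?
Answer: $844957$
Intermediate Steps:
$b = 3468$ ($b = 6 \cdot 578 = 3468$)
$V = 243$
$h = 3473$ ($h = 5 + 3468 = 3473$)
$Q{\left(X,Z \right)} = 4 Z + 972 X$ ($Q{\left(X,Z \right)} = 4 \left(243 X + Z\right) = 4 \left(Z + 243 X\right) = 4 Z + 972 X$)
$Q{\left(8 \cdot 1,h \right)} - -823289 = \left(4 \cdot 3473 + 972 \cdot 8 \cdot 1\right) - -823289 = \left(13892 + 972 \cdot 8\right) + 823289 = \left(13892 + 7776\right) + 823289 = 21668 + 823289 = 844957$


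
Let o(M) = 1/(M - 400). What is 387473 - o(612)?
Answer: 82144275/212 ≈ 3.8747e+5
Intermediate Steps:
o(M) = 1/(-400 + M)
387473 - o(612) = 387473 - 1/(-400 + 612) = 387473 - 1/212 = 82144275/212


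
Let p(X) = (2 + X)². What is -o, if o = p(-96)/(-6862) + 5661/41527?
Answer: 3490285/3031471 ≈ 1.1514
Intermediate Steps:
o = -3490285/3031471 (o = (2 - 96)²/(-6862) + 5661/41527 = (-94)²*(-1/6862) + 5661*(1/41527) = 8836*(-1/6862) + 5661/41527 = -94/73 + 5661/41527 = -3490285/3031471 ≈ -1.1514)
-o = -1*(-3490285/3031471) = 3490285/3031471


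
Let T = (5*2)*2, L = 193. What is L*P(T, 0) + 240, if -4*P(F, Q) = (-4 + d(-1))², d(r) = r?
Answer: -3865/4 ≈ -966.25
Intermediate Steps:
T = 20 (T = 10*2 = 20)
P(F, Q) = -25/4 (P(F, Q) = -(-4 - 1)²/4 = -¼*(-5)² = -¼*25 = -25/4)
L*P(T, 0) + 240 = 193*(-25/4) + 240 = -4825/4 + 240 = -3865/4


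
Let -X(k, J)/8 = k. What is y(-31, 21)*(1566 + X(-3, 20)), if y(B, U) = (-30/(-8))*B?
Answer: -369675/2 ≈ -1.8484e+5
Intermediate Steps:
y(B, U) = 15*B/4 (y(B, U) = (-30*(-⅛))*B = 15*B/4)
X(k, J) = -8*k
y(-31, 21)*(1566 + X(-3, 20)) = ((15/4)*(-31))*(1566 - 8*(-3)) = -465*(1566 + 24)/4 = -465/4*1590 = -369675/2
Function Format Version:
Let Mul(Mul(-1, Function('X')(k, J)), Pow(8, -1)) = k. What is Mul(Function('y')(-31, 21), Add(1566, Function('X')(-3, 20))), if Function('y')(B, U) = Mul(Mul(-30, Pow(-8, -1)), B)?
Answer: Rational(-369675, 2) ≈ -1.8484e+5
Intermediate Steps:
Function('y')(B, U) = Mul(Rational(15, 4), B) (Function('y')(B, U) = Mul(Mul(-30, Rational(-1, 8)), B) = Mul(Rational(15, 4), B))
Function('X')(k, J) = Mul(-8, k)
Mul(Function('y')(-31, 21), Add(1566, Function('X')(-3, 20))) = Mul(Mul(Rational(15, 4), -31), Add(1566, Mul(-8, -3))) = Mul(Rational(-465, 4), Add(1566, 24)) = Mul(Rational(-465, 4), 1590) = Rational(-369675, 2)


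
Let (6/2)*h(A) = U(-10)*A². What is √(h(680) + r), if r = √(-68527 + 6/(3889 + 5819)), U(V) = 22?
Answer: √(79894851801600 + 14562*I*√179398476330)/4854 ≈ 1841.4 + 0.071079*I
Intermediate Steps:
h(A) = 22*A²/3 (h(A) = (22*A²)/3 = 22*A²/3)
r = I*√179398476330/1618 (r = √(-68527 + 6/9708) = √(-68527 + (1/9708)*6) = √(-68527 + 1/1618) = √(-110876685/1618) = I*√179398476330/1618 ≈ 261.78*I)
√(h(680) + r) = √((22/3)*680² + I*√179398476330/1618) = √((22/3)*462400 + I*√179398476330/1618) = √(10172800/3 + I*√179398476330/1618)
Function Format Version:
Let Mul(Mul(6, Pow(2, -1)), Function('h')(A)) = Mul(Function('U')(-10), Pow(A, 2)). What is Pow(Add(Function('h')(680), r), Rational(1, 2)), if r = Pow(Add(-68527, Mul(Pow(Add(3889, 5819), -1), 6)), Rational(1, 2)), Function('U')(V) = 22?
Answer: Mul(Rational(1, 4854), Pow(Add(79894851801600, Mul(14562, I, Pow(179398476330, Rational(1, 2)))), Rational(1, 2))) ≈ Add(1841.4, Mul(0.071079, I))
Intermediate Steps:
Function('h')(A) = Mul(Rational(22, 3), Pow(A, 2)) (Function('h')(A) = Mul(Rational(1, 3), Mul(22, Pow(A, 2))) = Mul(Rational(22, 3), Pow(A, 2)))
r = Mul(Rational(1, 1618), I, Pow(179398476330, Rational(1, 2))) (r = Pow(Add(-68527, Mul(Pow(9708, -1), 6)), Rational(1, 2)) = Pow(Add(-68527, Mul(Rational(1, 9708), 6)), Rational(1, 2)) = Pow(Add(-68527, Rational(1, 1618)), Rational(1, 2)) = Pow(Rational(-110876685, 1618), Rational(1, 2)) = Mul(Rational(1, 1618), I, Pow(179398476330, Rational(1, 2))) ≈ Mul(261.78, I))
Pow(Add(Function('h')(680), r), Rational(1, 2)) = Pow(Add(Mul(Rational(22, 3), Pow(680, 2)), Mul(Rational(1, 1618), I, Pow(179398476330, Rational(1, 2)))), Rational(1, 2)) = Pow(Add(Mul(Rational(22, 3), 462400), Mul(Rational(1, 1618), I, Pow(179398476330, Rational(1, 2)))), Rational(1, 2)) = Pow(Add(Rational(10172800, 3), Mul(Rational(1, 1618), I, Pow(179398476330, Rational(1, 2)))), Rational(1, 2))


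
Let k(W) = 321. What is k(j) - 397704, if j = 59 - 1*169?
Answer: -397383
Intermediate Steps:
j = -110 (j = 59 - 169 = -110)
k(j) - 397704 = 321 - 397704 = -397383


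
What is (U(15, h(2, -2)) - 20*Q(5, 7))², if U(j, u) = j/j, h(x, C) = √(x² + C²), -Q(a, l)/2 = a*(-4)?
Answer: 638401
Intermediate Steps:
Q(a, l) = 8*a (Q(a, l) = -2*a*(-4) = -(-8)*a = 8*a)
h(x, C) = √(C² + x²)
U(j, u) = 1
(U(15, h(2, -2)) - 20*Q(5, 7))² = (1 - 160*5)² = (1 - 20*40)² = (1 - 800)² = (-799)² = 638401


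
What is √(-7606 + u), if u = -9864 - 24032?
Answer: I*√41502 ≈ 203.72*I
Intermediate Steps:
u = -33896
√(-7606 + u) = √(-7606 - 33896) = √(-41502) = I*√41502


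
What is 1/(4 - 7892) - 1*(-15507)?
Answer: 122319215/7888 ≈ 15507.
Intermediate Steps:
1/(4 - 7892) - 1*(-15507) = 1/(-7888) + 15507 = -1/7888 + 15507 = 122319215/7888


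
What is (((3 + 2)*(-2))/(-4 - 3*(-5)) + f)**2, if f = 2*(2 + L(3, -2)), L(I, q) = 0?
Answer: 1156/121 ≈ 9.5537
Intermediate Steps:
f = 4 (f = 2*(2 + 0) = 2*2 = 4)
(((3 + 2)*(-2))/(-4 - 3*(-5)) + f)**2 = (((3 + 2)*(-2))/(-4 - 3*(-5)) + 4)**2 = ((5*(-2))/(-4 + 15) + 4)**2 = (-10/11 + 4)**2 = (34/11)**2 = 1156/121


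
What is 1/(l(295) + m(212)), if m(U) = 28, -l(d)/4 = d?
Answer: -1/1152 ≈ -0.00086806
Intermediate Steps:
l(d) = -4*d
1/(l(295) + m(212)) = 1/(-4*295 + 28) = 1/(-1180 + 28) = 1/(-1152) = -1/1152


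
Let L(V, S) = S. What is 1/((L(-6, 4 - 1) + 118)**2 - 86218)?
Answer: -1/71577 ≈ -1.3971e-5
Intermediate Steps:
1/((L(-6, 4 - 1) + 118)**2 - 86218) = 1/(((4 - 1) + 118)**2 - 86218) = 1/((3 + 118)**2 - 86218) = 1/(121**2 - 86218) = 1/(14641 - 86218) = 1/(-71577) = -1/71577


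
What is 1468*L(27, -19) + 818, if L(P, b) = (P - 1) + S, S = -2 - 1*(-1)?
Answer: 37518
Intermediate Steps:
S = -1 (S = -2 + 1 = -1)
L(P, b) = -2 + P (L(P, b) = (P - 1) - 1 = (-1 + P) - 1 = -2 + P)
1468*L(27, -19) + 818 = 1468*(-2 + 27) + 818 = 1468*25 + 818 = 36700 + 818 = 37518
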